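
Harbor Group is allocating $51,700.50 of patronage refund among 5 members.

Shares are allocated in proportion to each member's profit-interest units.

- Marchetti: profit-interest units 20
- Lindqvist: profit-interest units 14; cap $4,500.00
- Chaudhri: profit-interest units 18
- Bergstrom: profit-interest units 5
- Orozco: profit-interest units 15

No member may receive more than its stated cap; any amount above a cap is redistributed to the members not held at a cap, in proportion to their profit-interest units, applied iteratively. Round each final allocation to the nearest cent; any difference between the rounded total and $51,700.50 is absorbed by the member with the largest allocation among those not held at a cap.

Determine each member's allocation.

Sum of profit-interest units: 72.
Unconstrained shares: Marchetti 14,361.2500; Lindqvist 10,052.8750; Chaudhri 12,925.1250; Bergstrom 3,590.3125; Orozco 10,770.9375.
Cap binds for Lindqvist ($4,500.00); remaining pool $47,200.50 reallocated over remaining profit-interest units 58.
Remaining shares: Marchetti 16,276.0345 → $16,276.03; Chaudhri 14,648.4310 → $14,648.43; Bergstrom 4,069.0086 → $4,069.01; Orozco 12,207.0259 → $12,207.03.

Marchetti: $16,276.03 | Lindqvist: $4,500.00 | Chaudhri: $14,648.43 | Bergstrom: $4,069.01 | Orozco: $12,207.03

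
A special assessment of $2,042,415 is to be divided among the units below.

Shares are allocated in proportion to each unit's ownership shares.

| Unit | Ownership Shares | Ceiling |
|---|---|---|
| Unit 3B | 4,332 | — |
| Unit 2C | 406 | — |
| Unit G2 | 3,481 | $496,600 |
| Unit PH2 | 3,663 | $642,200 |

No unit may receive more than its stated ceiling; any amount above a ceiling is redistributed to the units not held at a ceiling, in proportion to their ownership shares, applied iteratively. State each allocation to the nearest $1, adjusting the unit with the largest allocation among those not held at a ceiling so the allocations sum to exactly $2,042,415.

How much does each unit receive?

Unit 3B: $826,184 · Unit 2C: $77,431 · Unit G2: $496,600 · Unit PH2: $642,200

Sum of ownership shares: 11,882.
Unconstrained shares: Unit 3B 744,634.05; Unit 2C 69,787.96; Unit G2 598,354.37; Unit PH2 629,638.63.
Capped: Unit G2 ($496,600); balance $1,545,815 reallocated over remaining ownership shares 8,401.
Capped: Unit PH2 ($642,200); balance $903,615 reallocated over remaining ownership shares 4,738.
Shares after redistribution: Unit 3B 826,184.08 → $826,184; Unit 2C 77,430.92 → $77,431.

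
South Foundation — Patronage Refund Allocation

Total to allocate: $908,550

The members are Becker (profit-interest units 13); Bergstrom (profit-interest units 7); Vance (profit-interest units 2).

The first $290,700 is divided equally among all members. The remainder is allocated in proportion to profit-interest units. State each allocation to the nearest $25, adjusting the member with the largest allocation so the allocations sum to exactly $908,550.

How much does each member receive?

$290,700 shared equally gives $96,900 per member.
Remainder $617,850 by profit-interest units (total 22): Becker 365,093.18 → $365,100; Bergstrom 196,588.64 → $196,600; Vance 56,168.18 → $56,175.
Rounding difference −$25 on remainder applied to Becker.
Totals: Becker $96,900 + $365,075 = $461,975; Bergstrom $96,900 + $196,600 = $293,500; Vance $96,900 + $56,175 = $153,075.

Becker: $461,975; Bergstrom: $293,500; Vance: $153,075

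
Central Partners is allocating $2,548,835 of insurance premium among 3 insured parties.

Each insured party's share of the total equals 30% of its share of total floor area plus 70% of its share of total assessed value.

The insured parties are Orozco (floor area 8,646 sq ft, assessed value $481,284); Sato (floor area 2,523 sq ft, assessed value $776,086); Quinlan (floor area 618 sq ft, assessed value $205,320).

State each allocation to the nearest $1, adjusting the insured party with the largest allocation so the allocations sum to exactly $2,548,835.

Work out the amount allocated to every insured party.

Orozco: $1,147,955 · Sato: $1,110,340 · Quinlan: $290,540

Totals — floor area 11,787, assessed value 1,462,690.
Blended shares (30% floor area + 70% assessed value): Orozco 0.4504; Sato 0.4356; Quinlan 0.1140.
Unrounded shares: Orozco 1,147,955.08; Sato 1,110,340.14; Quinlan 290,539.79.
At nearest $1: Orozco $1,147,955; Sato $1,110,340; Quinlan $290,540. Sum = $2,548,835.
Rounded total matches; no reconciliation needed.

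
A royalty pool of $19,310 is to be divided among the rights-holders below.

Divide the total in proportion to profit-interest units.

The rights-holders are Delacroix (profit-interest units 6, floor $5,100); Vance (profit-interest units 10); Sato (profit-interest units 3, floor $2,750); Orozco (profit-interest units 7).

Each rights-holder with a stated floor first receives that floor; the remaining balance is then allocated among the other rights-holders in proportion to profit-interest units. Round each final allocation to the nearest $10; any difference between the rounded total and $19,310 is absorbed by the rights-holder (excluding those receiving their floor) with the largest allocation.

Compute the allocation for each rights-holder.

Fund the minimums — Delacroix $5,100; Sato $2,750. Balance $11,460.
Balance split over remaining profit-interest units 17: Vance 6,741.18 → $6,740; Orozco 4,718.82 → $4,720.

Delacroix: $5,100 | Vance: $6,740 | Sato: $2,750 | Orozco: $4,720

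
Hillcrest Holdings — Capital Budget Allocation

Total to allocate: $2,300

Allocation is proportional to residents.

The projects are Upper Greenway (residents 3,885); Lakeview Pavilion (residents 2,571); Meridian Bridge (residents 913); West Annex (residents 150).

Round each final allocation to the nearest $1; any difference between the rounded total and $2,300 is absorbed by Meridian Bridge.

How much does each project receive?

Combined residents = 7,519.
Raw shares: Upper Greenway 3,885/7,519 × $2,300 = 1,188.39; Lakeview Pavilion 2,571/7,519 × $2,300 = 786.45; Meridian Bridge 913/7,519 × $2,300 = 279.28; West Annex 150/7,519 × $2,300 = 45.88.
Rounded to nearest $1: Upper Greenway $1,188; Lakeview Pavilion $786; Meridian Bridge $279; West Annex $46. Sum = $2,299.
Difference $2,300 − $2,299 = +$1 applied to Meridian Bridge: Meridian Bridge becomes $280.

Upper Greenway: $1,188 · Lakeview Pavilion: $786 · Meridian Bridge: $280 · West Annex: $46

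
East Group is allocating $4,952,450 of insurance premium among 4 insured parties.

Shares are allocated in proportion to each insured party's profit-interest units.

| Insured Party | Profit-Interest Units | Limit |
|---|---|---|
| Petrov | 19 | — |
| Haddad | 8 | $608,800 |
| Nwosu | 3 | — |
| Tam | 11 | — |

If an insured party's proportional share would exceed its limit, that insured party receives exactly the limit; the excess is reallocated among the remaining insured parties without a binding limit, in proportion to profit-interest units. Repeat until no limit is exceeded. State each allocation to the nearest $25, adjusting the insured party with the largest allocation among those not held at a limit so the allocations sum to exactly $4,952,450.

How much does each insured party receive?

Profit-interest units total: 41.
Proportional shares (ignoring caps): Petrov 2,295,037.80; Haddad 966,331.71; Nwosu 362,374.39; Tam 1,328,706.10.
Cap binds for Haddad ($608,800); balance $4,343,650 reallocated over remaining profit-interest units 33.
Redistributed shares: Petrov 2,500,889.39 → $2,500,900; Nwosu 394,877.27 → $394,875; Tam 1,447,883.33 → $1,447,875.

Petrov: $2,500,900; Haddad: $608,800; Nwosu: $394,875; Tam: $1,447,875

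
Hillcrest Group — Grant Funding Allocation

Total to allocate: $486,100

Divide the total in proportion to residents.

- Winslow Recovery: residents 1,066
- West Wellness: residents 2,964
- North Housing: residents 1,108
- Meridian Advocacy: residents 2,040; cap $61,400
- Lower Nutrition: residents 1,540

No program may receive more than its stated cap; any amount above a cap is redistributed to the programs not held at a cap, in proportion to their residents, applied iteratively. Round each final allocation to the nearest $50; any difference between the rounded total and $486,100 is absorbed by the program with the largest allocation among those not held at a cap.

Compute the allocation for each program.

Winslow Recovery: $67,800 · West Wellness: $188,500 · North Housing: $70,450 · Meridian Advocacy: $61,400 · Lower Nutrition: $97,950

Total residents = 8,718.
Proportional shares (ignoring caps): Winslow Recovery 59,438.24; West Wellness 165,267.31; North Housing 61,780.09; Meridian Advocacy 113,746.73; Lower Nutrition 85,867.63.
Cap binds for Meridian Advocacy ($61,400); residual $424,700 reallocated over remaining residents 6,678.
Shares after redistribution: Winslow Recovery 67,794.28 → $67,800; West Wellness 188,501.17 → $188,500; North Housing 70,465.35 → $70,450; Lower Nutrition 97,939.20 → $97,950.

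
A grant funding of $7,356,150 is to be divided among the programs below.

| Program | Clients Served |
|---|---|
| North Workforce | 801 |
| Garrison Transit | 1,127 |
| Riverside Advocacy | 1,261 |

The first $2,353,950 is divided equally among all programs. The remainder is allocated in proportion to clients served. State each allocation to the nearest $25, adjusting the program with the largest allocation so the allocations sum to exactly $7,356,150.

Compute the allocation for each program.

$2,353,950 shared equally gives $784,650 per program.
Remainder $5,002,200 by clients served (total 3,189): North Workforce 1,256,432.17 → $1,256,425; Garrison Transit 1,767,789.09 → $1,767,800; Riverside Advocacy 1,977,978.74 → $1,977,975.
Totals: North Workforce $784,650 + $1,256,425 = $2,041,075; Garrison Transit $784,650 + $1,767,800 = $2,552,450; Riverside Advocacy $784,650 + $1,977,975 = $2,762,625.

North Workforce: $2,041,075; Garrison Transit: $2,552,450; Riverside Advocacy: $2,762,625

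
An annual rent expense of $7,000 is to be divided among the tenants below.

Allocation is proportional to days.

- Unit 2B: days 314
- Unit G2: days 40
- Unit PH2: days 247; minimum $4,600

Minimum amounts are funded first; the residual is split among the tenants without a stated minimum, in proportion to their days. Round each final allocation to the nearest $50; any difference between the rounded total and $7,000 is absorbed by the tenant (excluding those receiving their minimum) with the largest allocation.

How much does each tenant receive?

Guaranteed amounts: Unit PH2 $4,600. Residual $2,400.
Residual split over remaining days 354: Unit 2B 2,128.81 → $2,150; Unit G2 271.19 → $250.

Unit 2B: $2,150 · Unit G2: $250 · Unit PH2: $4,600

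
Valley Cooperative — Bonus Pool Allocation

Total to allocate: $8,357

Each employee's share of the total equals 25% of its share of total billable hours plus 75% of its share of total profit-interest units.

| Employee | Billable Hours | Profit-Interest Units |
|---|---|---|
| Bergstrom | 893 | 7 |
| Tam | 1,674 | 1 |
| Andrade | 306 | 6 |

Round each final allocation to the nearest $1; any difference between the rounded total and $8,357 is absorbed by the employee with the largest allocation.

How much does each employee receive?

Bergstrom: $3,783 · Tam: $1,665 · Andrade: $2,909

Totals — billable hours 2,873, profit-interest units 14.
Composite weights (25% billable hours + 75% profit-interest units): Bergstrom 0.4527; Tam 0.1992; Andrade 0.3481.
Unrounded shares: Bergstrom 3,783.27; Tam 1,665.03; Andrade 2,908.70.
At nearest $1: Bergstrom $3,783; Tam $1,665; Andrade $2,909. Sum = $8,357.
No rounding difference to absorb.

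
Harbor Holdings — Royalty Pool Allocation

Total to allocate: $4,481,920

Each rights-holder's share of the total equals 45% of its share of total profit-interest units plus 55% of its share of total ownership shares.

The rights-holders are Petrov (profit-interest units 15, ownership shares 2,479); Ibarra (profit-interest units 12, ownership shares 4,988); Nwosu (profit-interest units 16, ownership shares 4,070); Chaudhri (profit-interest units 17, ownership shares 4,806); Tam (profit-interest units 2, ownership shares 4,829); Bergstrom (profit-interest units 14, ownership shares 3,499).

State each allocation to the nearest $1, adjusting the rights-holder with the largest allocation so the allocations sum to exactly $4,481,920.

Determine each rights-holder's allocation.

Totals — profit-interest units 76, ownership shares 24,671.
Composite weights (45% profit-interest units + 55% ownership shares): Petrov 0.1441; Ibarra 0.1823; Nwosu 0.1855; Chaudhri 0.2078; Tam 0.1195; Bergstrom 0.1609.
Pro-rata amounts: Petrov 645,759.88; Ibarra 816,838.95; Nwosu 831,265.75; Chaudhri 931,342.45; Tam 535,575.28; Bergstrom 721,137.69.
Rounded to nearest $1: Petrov $645,760; Ibarra $816,839; Nwosu $831,266; Chaudhri $931,342; Tam $535,575; Bergstrom $721,138. Sum = $4,481,920.
Sum already equals the total — no adjustment.

Petrov: $645,760; Ibarra: $816,839; Nwosu: $831,266; Chaudhri: $931,342; Tam: $535,575; Bergstrom: $721,138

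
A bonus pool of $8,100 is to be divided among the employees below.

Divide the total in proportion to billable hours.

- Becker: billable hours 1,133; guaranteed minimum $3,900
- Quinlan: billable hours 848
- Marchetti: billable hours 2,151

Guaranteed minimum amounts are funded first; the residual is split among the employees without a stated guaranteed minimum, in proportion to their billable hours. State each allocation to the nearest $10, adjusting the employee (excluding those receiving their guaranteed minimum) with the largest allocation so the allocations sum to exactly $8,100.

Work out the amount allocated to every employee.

Fund the minimums — Becker $3,900. Balance $4,200.
Balance split over remaining billable hours 2,999: Quinlan 1,187.60 → $1,190; Marchetti 3,012.40 → $3,010.

Becker: $3,900 | Quinlan: $1,190 | Marchetti: $3,010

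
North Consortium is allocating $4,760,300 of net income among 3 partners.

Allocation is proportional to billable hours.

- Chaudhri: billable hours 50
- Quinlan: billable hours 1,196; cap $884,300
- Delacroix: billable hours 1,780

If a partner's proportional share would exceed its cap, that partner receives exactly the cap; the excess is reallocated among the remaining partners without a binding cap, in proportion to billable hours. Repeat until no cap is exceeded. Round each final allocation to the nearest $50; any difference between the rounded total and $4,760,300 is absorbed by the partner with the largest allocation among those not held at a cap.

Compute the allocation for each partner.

Sum of billable hours: 3,026.
Unconstrained shares: Chaudhri 78,656.64; Quinlan 1,881,466.89; Delacroix 2,800,176.47.
Cap binds for Quinlan ($884,300); balance $3,876,000 reallocated over remaining billable hours 1,830.
Shares after redistribution: Chaudhri 105,901.64 → $105,900; Delacroix 3,770,098.36 → $3,770,100.

Chaudhri: $105,900; Quinlan: $884,300; Delacroix: $3,770,100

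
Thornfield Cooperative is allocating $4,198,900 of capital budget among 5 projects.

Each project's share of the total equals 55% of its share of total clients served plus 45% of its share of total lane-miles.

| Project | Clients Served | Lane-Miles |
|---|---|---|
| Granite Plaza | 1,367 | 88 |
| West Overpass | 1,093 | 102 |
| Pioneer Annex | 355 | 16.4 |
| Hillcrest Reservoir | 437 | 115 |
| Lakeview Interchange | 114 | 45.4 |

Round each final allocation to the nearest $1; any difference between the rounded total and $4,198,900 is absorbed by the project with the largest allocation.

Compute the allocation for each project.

Clients served total 3,366; lane-miles total 366.8.
Combined weights (55% clients served + 45% lane-miles): Granite Plaza 0.3313; West Overpass 0.3037; Pioneer Annex 0.0781; Hillcrest Reservoir 0.2125; Lakeview Interchange 0.0743.
Raw shares: Granite Plaza 1,391,207.91; West Overpass 1,275,336.45; Pioneer Annex 328,045.33; Hillcrest Reservoir 892,225.47; Lakeview Interchange 312,084.83.
At nearest $1: Granite Plaza $1,391,208; West Overpass $1,275,336; Pioneer Annex $328,045; Hillcrest Reservoir $892,225; Lakeview Interchange $312,085. Sum = $4,198,899.
Difference $4,198,900 − $4,198,899 = +$1 applied to largest allocation (Granite Plaza): Granite Plaza becomes $1,391,209.

Granite Plaza: $1,391,209 · West Overpass: $1,275,336 · Pioneer Annex: $328,045 · Hillcrest Reservoir: $892,225 · Lakeview Interchange: $312,085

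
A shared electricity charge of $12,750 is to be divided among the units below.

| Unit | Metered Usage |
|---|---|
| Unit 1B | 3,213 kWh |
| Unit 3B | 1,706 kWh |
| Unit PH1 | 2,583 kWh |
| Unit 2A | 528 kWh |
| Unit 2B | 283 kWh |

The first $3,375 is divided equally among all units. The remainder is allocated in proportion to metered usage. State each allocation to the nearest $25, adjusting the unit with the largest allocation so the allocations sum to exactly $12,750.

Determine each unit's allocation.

$3,375 shared equally gives $675 per unit.
Remainder $9,375 by metered usage (total 8,313): Unit 1B 3,623.47 → $3,625; Unit 3B 1,923.94 → $1,925; Unit PH1 2,912.98 → $2,925; Unit 2A 595.45 → $600; Unit 2B 319.15 → $325.
Rounding difference −$25 on remainder applied to Unit 1B.
Totals: Unit 1B $675 + $3,600 = $4,275; Unit 3B $675 + $1,925 = $2,600; Unit PH1 $675 + $2,925 = $3,600; Unit 2A $675 + $600 = $1,275; Unit 2B $675 + $325 = $1,000.

Unit 1B: $4,275 | Unit 3B: $2,600 | Unit PH1: $3,600 | Unit 2A: $1,275 | Unit 2B: $1,000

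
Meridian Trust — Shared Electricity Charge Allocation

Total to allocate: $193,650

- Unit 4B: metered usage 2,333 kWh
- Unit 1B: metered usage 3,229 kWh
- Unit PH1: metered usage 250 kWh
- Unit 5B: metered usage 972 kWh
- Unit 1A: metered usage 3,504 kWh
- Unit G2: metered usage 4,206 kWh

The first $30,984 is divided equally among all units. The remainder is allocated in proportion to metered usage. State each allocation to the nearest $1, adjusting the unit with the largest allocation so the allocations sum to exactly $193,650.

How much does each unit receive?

Unit 4B: $31,347 | Unit 1B: $41,403 | Unit PH1: $7,970 | Unit 5B: $16,073 | Unit 1A: $44,489 | Unit G2: $52,368

Equal tier: $30,984 ÷ 6 = $5,164 apiece.
Remainder $162,666 by metered usage (total 14,494): Unit 4B 26,183.23 → $26,183; Unit 1B 36,239.03 → $36,239; Unit PH1 2,805.75 → $2,806; Unit 5B 10,908.75 → $10,909; Unit 1A 39,325.35 → $39,325; Unit G2 47,203.89 → $47,204.
Totals: Unit 4B $5,164 + $26,183 = $31,347; Unit 1B $5,164 + $36,239 = $41,403; Unit PH1 $5,164 + $2,806 = $7,970; Unit 5B $5,164 + $10,909 = $16,073; Unit 1A $5,164 + $39,325 = $44,489; Unit G2 $5,164 + $47,204 = $52,368.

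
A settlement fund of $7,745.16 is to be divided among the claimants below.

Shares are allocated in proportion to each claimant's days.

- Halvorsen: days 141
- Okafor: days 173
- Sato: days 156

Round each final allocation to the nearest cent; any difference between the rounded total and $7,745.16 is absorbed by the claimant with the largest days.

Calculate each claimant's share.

Halvorsen: $2,323.55; Okafor: $2,850.88; Sato: $2,570.73

Total days = 141 + 173 + 156 = 470.
Pro-rata amounts: Halvorsen 2,323.5480; Okafor 2,850.8780; Sato 2,570.7340.
Rounded to nearest cent: Halvorsen $2,323.55; Okafor $2,850.88; Sato $2,570.73. Sum = $7,745.16.
Sum already equals the total — no adjustment.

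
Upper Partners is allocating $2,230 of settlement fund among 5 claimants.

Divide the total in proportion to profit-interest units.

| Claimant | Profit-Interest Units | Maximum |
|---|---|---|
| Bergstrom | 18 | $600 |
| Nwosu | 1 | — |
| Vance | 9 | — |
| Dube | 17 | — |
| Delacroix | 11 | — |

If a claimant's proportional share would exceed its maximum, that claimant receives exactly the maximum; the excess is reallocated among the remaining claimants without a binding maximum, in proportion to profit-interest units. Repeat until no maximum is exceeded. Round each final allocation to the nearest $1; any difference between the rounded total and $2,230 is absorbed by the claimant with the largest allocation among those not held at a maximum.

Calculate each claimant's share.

Bergstrom: $600 | Nwosu: $43 | Vance: $386 | Dube: $729 | Delacroix: $472

Total profit-interest units = 56.
Unconstrained shares: Bergstrom 716.79; Nwosu 39.82; Vance 358.39; Dube 676.96; Delacroix 438.04.
Cap binds for Bergstrom ($600); residual $1,630 reallocated over remaining profit-interest units 38.
Shares after redistribution: Nwosu 42.89 → $43; Vance 386.05 → $386; Dube 729.21 → $729; Delacroix 471.84 → $472.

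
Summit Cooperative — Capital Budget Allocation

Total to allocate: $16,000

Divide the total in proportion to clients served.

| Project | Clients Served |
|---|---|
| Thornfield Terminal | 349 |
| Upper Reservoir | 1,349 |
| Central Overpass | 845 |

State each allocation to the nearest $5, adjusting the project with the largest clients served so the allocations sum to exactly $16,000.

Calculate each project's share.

Clients served total: 349 + 1,349 + 845 = 2,543.
Raw shares: Thornfield Terminal 2,195.83; Upper Reservoir 8,487.61; Central Overpass 5,316.56.
At nearest $5: Thornfield Terminal $2,195; Upper Reservoir $8,490; Central Overpass $5,315. Sum = $16,000.
Rounded total matches; no reconciliation needed.

Thornfield Terminal: $2,195; Upper Reservoir: $8,490; Central Overpass: $5,315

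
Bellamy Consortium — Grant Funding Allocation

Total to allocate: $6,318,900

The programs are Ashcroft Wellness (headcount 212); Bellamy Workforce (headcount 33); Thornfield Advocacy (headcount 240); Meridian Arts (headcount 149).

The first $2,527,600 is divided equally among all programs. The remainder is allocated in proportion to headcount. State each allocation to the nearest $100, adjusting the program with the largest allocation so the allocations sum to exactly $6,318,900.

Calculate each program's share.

$2,527,600 shared equally gives $631,900 per program.
Remainder $3,791,300 by headcount (total 634): Ashcroft Wellness 1,267,753.31 → $1,267,800; Bellamy Workforce 197,338.96 → $197,300; Thornfield Advocacy 1,435,192.43 → $1,435,200; Meridian Arts 891,015.30 → $891,000.
Totals: Ashcroft Wellness $631,900 + $1,267,800 = $1,899,700; Bellamy Workforce $631,900 + $197,300 = $829,200; Thornfield Advocacy $631,900 + $1,435,200 = $2,067,100; Meridian Arts $631,900 + $891,000 = $1,522,900.

Ashcroft Wellness: $1,899,700 · Bellamy Workforce: $829,200 · Thornfield Advocacy: $2,067,100 · Meridian Arts: $1,522,900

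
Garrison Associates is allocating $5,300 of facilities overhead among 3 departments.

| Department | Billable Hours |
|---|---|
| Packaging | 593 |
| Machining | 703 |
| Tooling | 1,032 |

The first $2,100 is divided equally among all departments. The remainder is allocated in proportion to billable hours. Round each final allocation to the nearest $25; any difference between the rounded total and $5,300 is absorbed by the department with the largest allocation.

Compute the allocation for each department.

Packaging: $1,525 · Machining: $1,675 · Tooling: $2,100

Equal tier: $2,100 ÷ 3 = $700 apiece.
Remainder $3,200 by billable hours (total 2,328): Packaging 815.12 → $825; Machining 966.32 → $975; Tooling 1,418.56 → $1,425.
Rounding difference −$25 on remainder applied to Tooling.
Totals: Packaging $700 + $825 = $1,525; Machining $700 + $975 = $1,675; Tooling $700 + $1,400 = $2,100.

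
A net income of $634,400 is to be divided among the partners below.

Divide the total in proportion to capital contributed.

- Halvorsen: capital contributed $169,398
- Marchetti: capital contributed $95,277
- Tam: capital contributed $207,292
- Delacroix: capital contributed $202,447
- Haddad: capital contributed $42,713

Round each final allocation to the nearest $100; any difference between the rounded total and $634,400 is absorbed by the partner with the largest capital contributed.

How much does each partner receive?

Capital contributed total: 169,398 + 95,277 + 207,292 + 202,447 + 42,713 = 717,127.
Pro-rata amounts: Halvorsen 149,856.43; Marchetti 84,285.95; Tam 183,379.02; Delacroix 179,092.93; Haddad 37,785.67.
Rounded to nearest $100: Halvorsen $149,900; Marchetti $84,300; Tam $183,400; Delacroix $179,100; Haddad $37,800. Sum = $634,500.
Difference $634,400 − $634,500 = −$100 applied to largest capital contributed (Tam): Tam becomes $183,300.

Halvorsen: $149,900; Marchetti: $84,300; Tam: $183,300; Delacroix: $179,100; Haddad: $37,800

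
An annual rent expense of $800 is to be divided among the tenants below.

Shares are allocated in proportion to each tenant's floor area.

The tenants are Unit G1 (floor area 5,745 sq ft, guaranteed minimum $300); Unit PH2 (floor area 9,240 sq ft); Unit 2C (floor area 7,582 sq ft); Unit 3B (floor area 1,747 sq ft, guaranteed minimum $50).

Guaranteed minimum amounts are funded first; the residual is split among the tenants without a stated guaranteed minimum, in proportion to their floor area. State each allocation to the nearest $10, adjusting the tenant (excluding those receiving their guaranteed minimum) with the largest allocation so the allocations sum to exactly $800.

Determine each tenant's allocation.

Fund the minimums — Unit G1 $300; Unit 3B $50. Remaining pool $450.
Remaining pool split over remaining floor area 16,822: Unit PH2 247.18 → $250; Unit 2C 202.82 → $200.

Unit G1: $300; Unit PH2: $250; Unit 2C: $200; Unit 3B: $50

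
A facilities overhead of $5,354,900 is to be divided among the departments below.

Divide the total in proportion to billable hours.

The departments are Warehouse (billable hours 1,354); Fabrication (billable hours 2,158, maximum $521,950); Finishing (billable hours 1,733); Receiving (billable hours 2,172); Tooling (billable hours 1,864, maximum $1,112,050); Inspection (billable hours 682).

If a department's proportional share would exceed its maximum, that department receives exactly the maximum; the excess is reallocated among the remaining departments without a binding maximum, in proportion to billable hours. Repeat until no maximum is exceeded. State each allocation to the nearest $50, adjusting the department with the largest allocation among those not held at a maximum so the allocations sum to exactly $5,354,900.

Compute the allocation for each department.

Warehouse: $848,000; Fabrication: $521,950; Finishing: $1,085,400; Receiving: $1,360,350; Tooling: $1,112,050; Inspection: $427,150

Total billable hours = 9,963.
Unconstrained shares: Warehouse 727,746.12; Fabrication 1,159,878.97; Finishing 931,450.54; Receiving 1,167,403.67; Tooling 1,001,860.24; Inspection 366,560.45.
Capped: Fabrication ($521,950); remaining pool $4,832,950 reallocated over remaining billable hours 7,805.
Capped: Tooling ($1,112,050); remaining pool $3,720,900 reallocated over remaining billable hours 5,941.
Shares after redistribution: Warehouse 848,021.98 → $848,000; Finishing 1,085,392.98 → $1,085,400; Receiving 1,360,342.50 → $1,360,350; Inspection 427,142.53 → $427,150.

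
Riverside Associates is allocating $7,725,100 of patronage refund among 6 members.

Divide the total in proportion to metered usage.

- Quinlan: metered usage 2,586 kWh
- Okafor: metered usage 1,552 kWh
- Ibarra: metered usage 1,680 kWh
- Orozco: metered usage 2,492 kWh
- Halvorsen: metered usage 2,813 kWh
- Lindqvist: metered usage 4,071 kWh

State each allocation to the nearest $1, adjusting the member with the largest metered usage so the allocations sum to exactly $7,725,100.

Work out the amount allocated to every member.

Quinlan: $1,314,802 · Okafor: $789,085 · Ibarra: $854,164 · Orozco: $1,267,010 · Halvorsen: $1,430,216 · Lindqvist: $2,069,823

Sum of metered usage: 15,194.
Unrounded shares: Quinlan 2,586/15,194 × $7,725,100 = 1,314,802.46; Okafor 1,552/15,194 × $7,725,100 = 789,084.85; Ibarra 1,680/15,194 × $7,725,100 = 854,164.01; Orozco 2,492/15,194 × $7,725,100 = 1,267,009.95; Halvorsen 2,813/15,194 × $7,725,100 = 1,430,216.29; Lindqvist 4,071/15,194 × $7,725,100 = 2,069,822.44.
After rounding ($1): Quinlan $1,314,802; Okafor $789,085; Ibarra $854,164; Orozco $1,267,010; Halvorsen $1,430,216; Lindqvist $2,069,822. Sum = $7,725,099.
Difference $7,725,100 − $7,725,099 = +$1 applied to largest metered usage (Lindqvist): Lindqvist becomes $2,069,823.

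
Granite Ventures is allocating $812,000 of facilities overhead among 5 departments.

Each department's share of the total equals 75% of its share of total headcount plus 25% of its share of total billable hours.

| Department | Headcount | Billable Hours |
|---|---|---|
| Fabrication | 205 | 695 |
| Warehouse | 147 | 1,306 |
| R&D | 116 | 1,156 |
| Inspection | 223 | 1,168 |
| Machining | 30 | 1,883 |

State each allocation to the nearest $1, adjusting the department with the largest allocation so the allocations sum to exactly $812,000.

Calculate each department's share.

Fabrication: $195,882; Warehouse: $166,871; R&D: $135,781; Inspection: $226,553; Machining: $86,913

Totals — headcount 721, billable hours 6,208.
Composite weights (75% headcount + 25% billable hours): Fabrication 0.2412; Warehouse 0.2055; R&D 0.1672; Inspection 0.2790; Machining 0.1070.
Pro-rata amounts: Fabrication 195,881.66; Warehouse 166,870.91; R&D 135,781.48; Inspection 226,552.52; Machining 86,913.42.
After rounding ($1): Fabrication $195,882; Warehouse $166,871; R&D $135,781; Inspection $226,553; Machining $86,913. Sum = $812,000.
Rounded total matches; no reconciliation needed.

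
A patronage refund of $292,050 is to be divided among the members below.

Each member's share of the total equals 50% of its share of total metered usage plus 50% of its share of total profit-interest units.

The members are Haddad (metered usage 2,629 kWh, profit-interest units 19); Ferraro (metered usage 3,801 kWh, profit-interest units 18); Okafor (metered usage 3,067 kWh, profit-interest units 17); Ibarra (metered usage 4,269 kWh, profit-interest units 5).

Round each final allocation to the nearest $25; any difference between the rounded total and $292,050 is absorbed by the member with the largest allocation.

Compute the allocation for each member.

Haddad: $74,925 | Ferraro: $84,875 | Okafor: $74,600 | Ibarra: $57,650

Totals — metered usage 13,766, profit-interest units 59.
Blended shares (50% metered usage + 50% profit-interest units): Haddad 0.2565; Ferraro 0.2906; Okafor 0.2555; Ibarra 0.1974.
Unrounded shares: Haddad 74,912.53; Ferraro 84,869.70; Okafor 74,608.68; Ibarra 57,659.09.
Rounded to nearest $25: Haddad $74,925; Ferraro $84,875; Okafor $74,600; Ibarra $57,650. Sum = $292,050.
No rounding difference to absorb.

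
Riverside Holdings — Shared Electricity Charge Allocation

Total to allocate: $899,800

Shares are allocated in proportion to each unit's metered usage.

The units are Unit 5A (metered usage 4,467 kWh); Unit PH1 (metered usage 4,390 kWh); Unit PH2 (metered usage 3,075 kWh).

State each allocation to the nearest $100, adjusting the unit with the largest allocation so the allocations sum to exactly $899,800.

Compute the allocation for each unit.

Total metered usage = 11,932.
Pro-rata amounts: Unit 5A 4,467/11,932 × $899,800 = 336,859.42; Unit PH1 4,390/11,932 × $899,800 = 331,052.80; Unit PH2 3,075/11,932 × $899,800 = 231,887.78.
Rounded to nearest $100: Unit 5A $336,900; Unit PH1 $331,100; Unit PH2 $231,900. Sum = $899,900.
Difference $899,800 − $899,900 = −$100 applied to largest allocation (Unit 5A): Unit 5A becomes $336,800.

Unit 5A: $336,800; Unit PH1: $331,100; Unit PH2: $231,900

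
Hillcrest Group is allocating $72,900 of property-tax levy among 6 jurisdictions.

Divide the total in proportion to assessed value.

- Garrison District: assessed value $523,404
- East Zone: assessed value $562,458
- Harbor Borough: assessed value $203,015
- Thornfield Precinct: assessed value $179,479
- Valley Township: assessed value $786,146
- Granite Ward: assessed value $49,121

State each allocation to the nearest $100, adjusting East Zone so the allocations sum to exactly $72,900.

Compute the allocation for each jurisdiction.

Garrison District: $16,600 · East Zone: $17,700 · Harbor Borough: $6,400 · Thornfield Precinct: $5,700 · Valley Township: $24,900 · Granite Ward: $1,600

Total assessed value = 2,303,623.
Raw shares: Garrison District 523,404/2,303,623 × $72,900 = 16,563.54; East Zone 562,458/2,303,623 × $72,900 = 17,799.44; Harbor Borough 203,015/2,303,623 × $72,900 = 6,424.57; Thornfield Precinct 179,479/2,303,623 × $72,900 = 5,679.76; Valley Township 786,146/2,303,623 × $72,900 = 24,878.22; Granite Ward 49,121/2,303,623 × $72,900 = 1,554.47.
At nearest $100: Garrison District $16,600; East Zone $17,800; Harbor Borough $6,400; Thornfield Precinct $5,700; Valley Township $24,900; Granite Ward $1,600. Sum = $73,000.
Difference $72,900 − $73,000 = −$100 applied to East Zone: East Zone becomes $17,700.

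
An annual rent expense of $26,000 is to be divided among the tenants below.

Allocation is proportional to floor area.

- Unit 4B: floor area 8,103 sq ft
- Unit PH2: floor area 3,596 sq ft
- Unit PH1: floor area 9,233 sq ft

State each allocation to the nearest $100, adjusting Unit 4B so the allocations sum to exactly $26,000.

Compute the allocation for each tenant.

Unit 4B: $10,000 · Unit PH2: $4,500 · Unit PH1: $11,500

Total floor area = 20,932.
Pro-rata amounts: Unit 4B 8,103/20,932 × $26,000 = 10,064.88; Unit PH2 3,596/20,932 × $26,000 = 4,466.65; Unit PH1 9,233/20,932 × $26,000 = 11,468.47.
At nearest $100: Unit 4B $10,100; Unit PH2 $4,500; Unit PH1 $11,500. Sum = $26,100.
Difference $26,000 − $26,100 = −$100 applied to Unit 4B: Unit 4B becomes $10,000.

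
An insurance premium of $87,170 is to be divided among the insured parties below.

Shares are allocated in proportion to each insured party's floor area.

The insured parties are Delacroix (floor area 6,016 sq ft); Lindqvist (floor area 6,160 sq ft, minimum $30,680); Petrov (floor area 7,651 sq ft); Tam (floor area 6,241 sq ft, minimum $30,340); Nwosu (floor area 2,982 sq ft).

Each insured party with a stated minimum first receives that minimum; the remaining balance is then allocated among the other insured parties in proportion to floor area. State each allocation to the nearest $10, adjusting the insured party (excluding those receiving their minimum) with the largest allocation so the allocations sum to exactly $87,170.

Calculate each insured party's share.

Guaranteed amounts: Lindqvist $30,680; Tam $30,340. Residual $26,150.
Residual split over remaining floor area 16,649: Delacroix 9,449.12 → $9,450; Petrov 12,017.16 → $12,020; Nwosu 4,683.72 → $4,680.

Delacroix: $9,450 | Lindqvist: $30,680 | Petrov: $12,020 | Tam: $30,340 | Nwosu: $4,680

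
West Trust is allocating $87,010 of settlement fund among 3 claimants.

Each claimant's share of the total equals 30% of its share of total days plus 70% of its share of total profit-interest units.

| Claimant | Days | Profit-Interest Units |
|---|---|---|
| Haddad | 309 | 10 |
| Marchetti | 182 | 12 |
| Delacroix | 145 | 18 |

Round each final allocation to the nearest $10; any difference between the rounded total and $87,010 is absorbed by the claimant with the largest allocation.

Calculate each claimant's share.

Haddad: $27,910 | Marchetti: $25,740 | Delacroix: $33,360

Totals — days 636, profit-interest units 40.
Combined weights (30% days + 70% profit-interest units): Haddad 0.3208; Marchetti 0.2958; Delacroix 0.3834.
Proportional shares: Haddad 27,908.87; Marchetti 25,741.83; Delacroix 33,359.31.
After rounding ($10): Haddad $27,910; Marchetti $25,740; Delacroix $33,360. Sum = $87,010.
No rounding difference to absorb.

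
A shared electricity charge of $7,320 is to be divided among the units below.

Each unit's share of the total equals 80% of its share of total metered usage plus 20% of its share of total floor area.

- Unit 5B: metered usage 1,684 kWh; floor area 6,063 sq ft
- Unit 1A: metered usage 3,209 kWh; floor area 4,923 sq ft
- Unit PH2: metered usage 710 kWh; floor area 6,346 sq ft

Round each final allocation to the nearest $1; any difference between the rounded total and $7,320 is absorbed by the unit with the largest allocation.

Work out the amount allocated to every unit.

Totals — metered usage 5,603, floor area 17,332.
Composite weights (80% metered usage + 20% floor area): Unit 5B 0.3104; Unit 1A 0.5150; Unit PH2 0.1746.
Unrounded shares: Unit 5B 2,272.17; Unit 1A 3,769.74; Unit PH2 1,278.09.
After rounding ($1): Unit 5B $2,272; Unit 1A $3,770; Unit PH2 $1,278. Sum = $7,320.
No rounding difference to absorb.

Unit 5B: $2,272 · Unit 1A: $3,770 · Unit PH2: $1,278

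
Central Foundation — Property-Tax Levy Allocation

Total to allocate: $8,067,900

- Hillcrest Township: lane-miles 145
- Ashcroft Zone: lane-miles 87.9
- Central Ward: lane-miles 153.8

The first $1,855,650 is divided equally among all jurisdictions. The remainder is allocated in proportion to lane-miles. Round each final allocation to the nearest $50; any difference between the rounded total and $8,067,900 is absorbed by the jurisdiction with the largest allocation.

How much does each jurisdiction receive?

Hillcrest Township: $2,947,950 · Ashcroft Zone: $2,030,650 · Central Ward: $3,089,300

Equal tier: $1,855,650 ÷ 3 = $618,550 apiece.
Remainder $6,212,250 by lane-miles (total 386.7): Hillcrest Township 2,329,392.94 → $2,329,400; Ashcroft Zone 1,412,094.07 → $1,412,100; Central Ward 2,470,762.99 → $2,470,750.
Totals: Hillcrest Township $618,550 + $2,329,400 = $2,947,950; Ashcroft Zone $618,550 + $1,412,100 = $2,030,650; Central Ward $618,550 + $2,470,750 = $3,089,300.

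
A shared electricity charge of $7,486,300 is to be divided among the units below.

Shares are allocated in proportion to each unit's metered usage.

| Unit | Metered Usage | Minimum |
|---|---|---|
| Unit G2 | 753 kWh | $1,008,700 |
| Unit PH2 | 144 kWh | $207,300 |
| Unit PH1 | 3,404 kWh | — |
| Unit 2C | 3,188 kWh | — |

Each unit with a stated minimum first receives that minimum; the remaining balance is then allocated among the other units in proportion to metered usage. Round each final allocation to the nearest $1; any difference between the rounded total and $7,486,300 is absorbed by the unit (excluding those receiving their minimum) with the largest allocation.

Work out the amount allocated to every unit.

Unit G2: $1,008,700; Unit PH2: $207,300; Unit PH1: $3,237,879; Unit 2C: $3,032,421

Guaranteed amounts: Unit G2 $1,008,700; Unit PH2 $207,300. Remaining pool $6,270,300.
Remaining pool split over remaining metered usage 6,592: Unit PH1 3,237,879.43 → $3,237,879; Unit 2C 3,032,420.57 → $3,032,421.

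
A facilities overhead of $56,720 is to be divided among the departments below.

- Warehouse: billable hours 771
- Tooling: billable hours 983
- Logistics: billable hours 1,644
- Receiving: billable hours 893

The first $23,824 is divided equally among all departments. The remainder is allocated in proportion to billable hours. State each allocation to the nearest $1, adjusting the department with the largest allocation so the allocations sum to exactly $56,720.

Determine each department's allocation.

Warehouse: $11,867 · Tooling: $13,492 · Logistics: $18,559 · Receiving: $12,802

First tranche $23,824 split equally: $5,956 each.
Remainder $32,896 by billable hours (total 4,291): Warehouse 5,910.70 → $5,911; Tooling 7,535.95 → $7,536; Logistics 12,603.36 → $12,603; Receiving 6,845.99 → $6,846.
Totals: Warehouse $5,956 + $5,911 = $11,867; Tooling $5,956 + $7,536 = $13,492; Logistics $5,956 + $12,603 = $18,559; Receiving $5,956 + $6,846 = $12,802.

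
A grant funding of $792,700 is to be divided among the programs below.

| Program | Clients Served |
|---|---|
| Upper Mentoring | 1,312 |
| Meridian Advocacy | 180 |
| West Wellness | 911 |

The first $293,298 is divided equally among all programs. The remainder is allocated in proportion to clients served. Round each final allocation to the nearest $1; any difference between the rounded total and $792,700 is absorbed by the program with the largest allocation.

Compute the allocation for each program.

Equal tier: $293,298 ÷ 3 = $97,766 apiece.
Remainder $499,402 by clients served (total 2,403): Upper Mentoring 272,665.59 → $272,666; Meridian Advocacy 37,408.39 → $37,408; West Wellness 189,328.02 → $189,328.
Totals: Upper Mentoring $97,766 + $272,666 = $370,432; Meridian Advocacy $97,766 + $37,408 = $135,174; West Wellness $97,766 + $189,328 = $287,094.

Upper Mentoring: $370,432 | Meridian Advocacy: $135,174 | West Wellness: $287,094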